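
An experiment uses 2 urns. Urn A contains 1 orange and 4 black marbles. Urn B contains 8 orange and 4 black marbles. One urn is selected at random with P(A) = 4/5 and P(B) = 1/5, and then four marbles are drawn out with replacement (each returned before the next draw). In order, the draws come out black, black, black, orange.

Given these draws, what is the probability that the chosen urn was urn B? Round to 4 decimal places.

Compute the likelihood of the observed sequence for each case: P(data | urn A) = (4/5)(4/5)(4/5)(1/5) = 0.1024; P(data | urn B) = (4/12)(4/12)(4/12)(8/12) = 0.024691.
Multiplying each by its prior: 4/5 · 0.1024 = 0.08192, 1/5 · 0.024691 = 0.0049383; these sum to 0.086858.
By Bayes' rule, P(urn B | data) = (0.0049383) / (0.086858) = 0.056854.

0.0569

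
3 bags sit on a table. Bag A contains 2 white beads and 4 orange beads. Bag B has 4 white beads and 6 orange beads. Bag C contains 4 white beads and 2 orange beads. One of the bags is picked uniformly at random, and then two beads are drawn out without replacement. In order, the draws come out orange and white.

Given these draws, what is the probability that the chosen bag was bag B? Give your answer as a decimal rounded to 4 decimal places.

0.3333

Under each hypothesis, the probability of the observed sequence is: P(data | bag A) = (4/6)(2/5) = 4/15; P(data | bag B) = (6/10)(4/9) = 4/15; P(data | bag C) = (2/6)(4/5) = 4/15.
Multiplying each by its prior: 1/3 · 4/15 = 4/45, 1/3 · 4/15 = 4/45, 1/3 · 4/15 = 4/45; with total 4/15.
So P(bag B | data) = (4/45) / (4/15) = 1/3.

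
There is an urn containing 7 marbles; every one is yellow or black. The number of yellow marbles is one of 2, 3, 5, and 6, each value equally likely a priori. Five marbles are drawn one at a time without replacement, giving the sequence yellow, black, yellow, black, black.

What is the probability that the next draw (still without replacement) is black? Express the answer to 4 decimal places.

0.7273

For each hypothesis, P(data | H) works out to: P(data | r = 2) = (2/7)(5/6)(1/5)(4/4)(3/3) = 1/21; P(data | r = 3) = (3/7)(4/6)(2/5)(3/4)(2/3) = 2/35; P(data | r = 5) = (5/7)(2/6)(4/5)(1/4)(0/3) = 0; P(data | r = 6) = (6/7)(1/6)(5/5)(0/4) = 0.
Multiplying each by its prior: 1/4 · 1/21 = 1/84, 1/4 · 2/35 = 1/70, 1/4 · 0 = 0, 1/4 · 0 = 0; these sum to 11/420.
The posterior is then P(r = 2 | data) = 5/11, P(r = 3 | data) = 6/11, P(r = 5 | data) = 0, P(r = 6 | data) = 0.
Averaging over the posterior, P(black next | data) = (1)(5/11) + (1/2)(6/11) = 8/11.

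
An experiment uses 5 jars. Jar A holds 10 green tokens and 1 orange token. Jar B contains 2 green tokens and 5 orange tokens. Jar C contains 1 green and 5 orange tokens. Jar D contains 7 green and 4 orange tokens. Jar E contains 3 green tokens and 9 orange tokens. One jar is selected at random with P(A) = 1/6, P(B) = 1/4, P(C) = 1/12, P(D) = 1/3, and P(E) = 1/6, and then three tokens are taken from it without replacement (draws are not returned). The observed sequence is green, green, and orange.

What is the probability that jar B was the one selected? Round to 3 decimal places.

0.132

The likelihood of the observed sequence under each hypothesis: P(data | jar A) = (10/11)(9/10)(1/9) = 0.090909; P(data | jar B) = (2/7)(1/6)(5/5) = 0.047619; P(data | jar C) = (1/6)(0/5) = 0; P(data | jar D) = (7/11)(6/10)(4/9) = 0.1697; P(data | jar E) = (3/12)(2/11)(9/10) = 0.040909.
Multiplying each by its prior: 1/6 · 0.090909 = 0.015152, 1/4 · 0.047619 = 0.011905, 1/12 · 0 = 0, 1/3 · 0.1697 = 0.056566, 1/6 · 0.040909 = 0.0068182; with total 0.09044.
Therefore the posterior P(jar B | data) = (0.011905) / (0.09044) = 0.13163.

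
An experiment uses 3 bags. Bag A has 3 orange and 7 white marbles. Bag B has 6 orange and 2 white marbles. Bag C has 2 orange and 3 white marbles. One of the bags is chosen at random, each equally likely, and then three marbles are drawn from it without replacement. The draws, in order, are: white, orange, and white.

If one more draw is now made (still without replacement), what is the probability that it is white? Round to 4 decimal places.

0.5478

Compute the likelihood of the observed sequence for each case: P(data | bag A) = (7/10)(3/9)(6/8) = 7/40; P(data | bag B) = (2/8)(6/7)(1/6) = 1/28; P(data | bag C) = (3/5)(2/4)(2/3) = 1/5.
Weighting by the prior gives 1/3 · 7/40 = 7/120, 1/3 · 1/28 = 1/84, 1/3 · 1/5 = 1/15; with total 23/168.
Normalising, the posterior is P(bag A | data) = 49/115, P(bag B | data) = 2/23, P(bag C | data) = 56/115.
Averaging over the posterior, P(white next | data) = (5/7)(49/115) + (0)(2/23) + (1/2)(56/115) = 63/115.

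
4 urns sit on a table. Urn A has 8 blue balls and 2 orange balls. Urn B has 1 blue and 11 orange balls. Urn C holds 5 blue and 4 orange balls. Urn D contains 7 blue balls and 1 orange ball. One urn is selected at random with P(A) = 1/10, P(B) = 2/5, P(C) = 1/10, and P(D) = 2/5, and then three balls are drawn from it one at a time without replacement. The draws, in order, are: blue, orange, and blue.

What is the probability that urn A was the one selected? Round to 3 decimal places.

0.191

The likelihood of the observed sequence under each hypothesis: P(data | urn A) = (8/10)(2/9)(7/8) = 7/45; P(data | urn B) = (1/12)(11/11)(0/10) = 0; P(data | urn C) = (5/9)(4/8)(4/7) = 10/63; P(data | urn D) = (7/8)(1/7)(6/6) = 1/8.
The prior-weighted likelihoods are 1/10 · 7/45 = 7/450, 2/5 · 0 = 0, 1/10 · 10/63 = 1/63, 2/5 · 1/8 = 1/20; these sum to 57/700.
Hence P(urn A | data) = (7/450) / (57/700) = 98/513.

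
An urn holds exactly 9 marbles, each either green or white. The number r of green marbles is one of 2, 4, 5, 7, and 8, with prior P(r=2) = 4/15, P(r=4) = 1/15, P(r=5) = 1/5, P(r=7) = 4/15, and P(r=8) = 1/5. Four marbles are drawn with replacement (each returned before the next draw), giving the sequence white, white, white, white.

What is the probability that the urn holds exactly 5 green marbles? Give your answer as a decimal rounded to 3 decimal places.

0.069

Under each hypothesis, the probability of the observed sequence is: P(data | r = 2) = (7/9)(7/9)(7/9)(7/9) = 0.36595; P(data | r = 4) = (5/9)(5/9)(5/9)(5/9) = 0.09526; P(data | r = 5) = (4/9)(4/9)(4/9)(4/9) = 0.039018; P(data | r = 7) = (2/9)(2/9)(2/9)(2/9) = 0.0024387; P(data | r = 8) = (1/9)(1/9)(1/9)(1/9) = 0.00015242.
Weighting by the prior gives 4/15 · 0.36595 = 0.097587, 1/15 · 0.09526 = 0.0063507, 1/5 · 0.039018 = 0.0078037, 4/15 · 0.0024387 = 0.00065031, 1/5 · 0.00015242 = 3.0483e-05; these sum to 0.11242.
Hence P(r = 5 | data) = (0.0078037) / (0.11242) = 0.069414.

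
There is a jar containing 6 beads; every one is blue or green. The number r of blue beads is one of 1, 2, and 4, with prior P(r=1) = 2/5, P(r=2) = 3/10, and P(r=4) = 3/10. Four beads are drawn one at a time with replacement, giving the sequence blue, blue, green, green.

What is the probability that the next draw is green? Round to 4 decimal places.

The likelihood of the observed sequence under each hypothesis: P(data | r = 1) = (1/6)(1/6)(5/6)(5/6) = 0.01929; P(data | r = 2) = (2/6)(2/6)(4/6)(4/6) = 0.049383; P(data | r = 4) = (4/6)(4/6)(2/6)(2/6) = 0.049383.
Multiplying each by its prior: 2/5 · 0.01929 = 0.007716, 3/10 · 0.049383 = 0.014815, 3/10 · 0.049383 = 0.014815; these sum to 0.037346.
Dividing through by the total gives posterior P(r = 1 | data) = 0.20661, P(r = 2 | data) = 0.39669, P(r = 4 | data) = 0.39669.
So P(green next | data) = Σ P(green next | H) P(H | data) = (5/6)(0.20661) + (2/3)(0.39669) + (1/3)(0.39669) = 0.56887.

0.5689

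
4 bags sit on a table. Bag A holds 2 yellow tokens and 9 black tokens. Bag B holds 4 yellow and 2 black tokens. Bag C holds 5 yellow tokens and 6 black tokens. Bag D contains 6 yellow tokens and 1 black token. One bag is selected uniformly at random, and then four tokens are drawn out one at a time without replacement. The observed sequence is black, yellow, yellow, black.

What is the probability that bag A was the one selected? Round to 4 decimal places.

0.1132

The likelihood of the observed sequence under each hypothesis: P(data | bag A) = (9/11)(2/10)(1/9)(8/8) = 0.018182; P(data | bag B) = (2/6)(4/5)(3/4)(1/3) = 0.066667; P(data | bag C) = (6/11)(5/10)(4/9)(5/8) = 0.075758; P(data | bag D) = (1/7)(6/6)(5/5)(0/4) = 0.
Multiplying each by its prior: 1/4 · 0.018182 = 0.0045455, 1/4 · 0.066667 = 0.016667, 1/4 · 0.075758 = 0.018939, 1/4 · 0 = 0; with total 0.040152.
Therefore the posterior P(bag A | data) = (0.0045455) / (0.040152) = 0.11321.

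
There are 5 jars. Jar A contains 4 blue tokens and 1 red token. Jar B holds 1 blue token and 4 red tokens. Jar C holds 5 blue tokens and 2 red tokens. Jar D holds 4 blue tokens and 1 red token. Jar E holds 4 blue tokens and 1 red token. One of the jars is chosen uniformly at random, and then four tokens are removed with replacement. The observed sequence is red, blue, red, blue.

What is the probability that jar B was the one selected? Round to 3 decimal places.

Compute the likelihood of the observed sequence for each case: P(data | jar A) = (1/5)(4/5)(1/5)(4/5) = 0.0256; P(data | jar B) = (4/5)(1/5)(4/5)(1/5) = 0.0256; P(data | jar C) = (2/7)(5/7)(2/7)(5/7) = 0.041649; P(data | jar D) = (1/5)(4/5)(1/5)(4/5) = 0.0256; P(data | jar E) = (1/5)(4/5)(1/5)(4/5) = 0.0256.
Multiplying each by its prior: 1/5 · 0.0256 = 0.00512, 1/5 · 0.0256 = 0.00512, 1/5 · 0.041649 = 0.0083299, 1/5 · 0.0256 = 0.00512, 1/5 · 0.0256 = 0.00512; with total 0.02881.
Hence P(jar B | data) = (0.00512) / (0.02881) = 0.17772.

0.178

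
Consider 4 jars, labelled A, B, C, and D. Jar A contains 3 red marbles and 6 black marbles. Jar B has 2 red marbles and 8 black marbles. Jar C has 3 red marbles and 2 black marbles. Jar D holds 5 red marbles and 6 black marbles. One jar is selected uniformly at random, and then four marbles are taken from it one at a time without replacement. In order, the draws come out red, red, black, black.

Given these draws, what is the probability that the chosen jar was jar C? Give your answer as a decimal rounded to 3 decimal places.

Under each hypothesis, the probability of the observed sequence is: P(data | jar A) = (3/9)(2/8)(6/7)(5/6) = 0.059524; P(data | jar B) = (2/10)(1/9)(8/8)(7/7) = 0.022222; P(data | jar C) = (3/5)(2/4)(2/3)(1/2) = 0.1; P(data | jar D) = (5/11)(4/10)(6/9)(5/8) = 0.075758.
Multiplying each by its prior: 1/4 · 0.059524 = 0.014881, 1/4 · 0.022222 = 0.0055556, 1/4 · 0.1 = 0.025, 1/4 · 0.075758 = 0.018939; with total 0.064376.
Hence P(jar C | data) = (0.025) / (0.064376) = 0.38834.

0.388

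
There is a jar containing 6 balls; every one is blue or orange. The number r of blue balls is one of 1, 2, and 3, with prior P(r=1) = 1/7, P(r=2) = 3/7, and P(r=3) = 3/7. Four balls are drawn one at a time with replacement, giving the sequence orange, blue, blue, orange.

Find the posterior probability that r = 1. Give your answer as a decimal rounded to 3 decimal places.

0.054

For each hypothesis, P(data | H) works out to: P(data | r = 1) = (5/6)(1/6)(1/6)(5/6) = 0.01929; P(data | r = 2) = (4/6)(2/6)(2/6)(4/6) = 0.049383; P(data | r = 3) = (3/6)(3/6)(3/6)(3/6) = 0.0625.
The prior-weighted likelihoods are 1/7 · 0.01929 = 0.0027557, 3/7 · 0.049383 = 0.021164, 3/7 · 0.0625 = 0.026786; summing to 0.050705.
So P(r = 1 | data) = (0.0027557) / (0.050705) = 0.054348.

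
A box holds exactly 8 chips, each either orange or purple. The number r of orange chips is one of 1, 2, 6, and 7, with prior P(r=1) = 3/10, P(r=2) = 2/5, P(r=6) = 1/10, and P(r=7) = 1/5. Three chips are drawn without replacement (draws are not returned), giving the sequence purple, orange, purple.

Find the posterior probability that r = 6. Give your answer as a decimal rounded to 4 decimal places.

0.0317

The likelihood of the observed sequence under each hypothesis: P(data | r = 1) = (7/8)(1/7)(6/6) = 1/8; P(data | r = 2) = (6/8)(2/7)(5/6) = 5/28; P(data | r = 6) = (2/8)(6/7)(1/6) = 1/28; P(data | r = 7) = (1/8)(7/7)(0/6) = 0.
The prior-weighted likelihoods are 3/10 · 1/8 = 3/80, 2/5 · 5/28 = 1/14, 1/10 · 1/28 = 1/280, 1/5 · 0 = 0; summing to 9/80.
By Bayes' rule, P(r = 6 | data) = (1/280) / (9/80) = 2/63.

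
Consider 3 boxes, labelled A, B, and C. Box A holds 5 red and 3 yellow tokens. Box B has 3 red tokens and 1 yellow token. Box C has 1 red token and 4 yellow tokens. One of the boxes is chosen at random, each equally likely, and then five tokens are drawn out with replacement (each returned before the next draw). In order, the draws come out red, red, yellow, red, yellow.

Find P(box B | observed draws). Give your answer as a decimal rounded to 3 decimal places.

The likelihood of the observed sequence under each hypothesis: P(data | box A) = (5/8)(5/8)(3/8)(5/8)(3/8) = 0.034332; P(data | box B) = (3/4)(3/4)(1/4)(3/4)(1/4) = 0.026367; P(data | box C) = (1/5)(1/5)(4/5)(1/5)(4/5) = 0.00512.
Multiplying each by its prior: 1/3 · 0.034332 = 0.011444, 1/3 · 0.026367 = 0.0087891, 1/3 · 0.00512 = 0.0017067; summing to 0.02194.
So P(box B | data) = (0.0087891) / (0.02194) = 0.4006.

0.401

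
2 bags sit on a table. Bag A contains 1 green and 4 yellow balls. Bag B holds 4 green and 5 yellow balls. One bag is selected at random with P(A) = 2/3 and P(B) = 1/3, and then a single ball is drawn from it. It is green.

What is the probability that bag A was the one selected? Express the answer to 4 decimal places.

0.4737

The likelihood of this draw under each hypothesis: P(data | bag A) = (1/5) = 1/5; P(data | bag B) = (4/9) = 4/9.
The prior-weighted likelihoods are 2/3 · 1/5 = 2/15, 1/3 · 4/9 = 4/27; these sum to 38/135.
Hence P(bag A | data) = (2/15) / (38/135) = 9/19.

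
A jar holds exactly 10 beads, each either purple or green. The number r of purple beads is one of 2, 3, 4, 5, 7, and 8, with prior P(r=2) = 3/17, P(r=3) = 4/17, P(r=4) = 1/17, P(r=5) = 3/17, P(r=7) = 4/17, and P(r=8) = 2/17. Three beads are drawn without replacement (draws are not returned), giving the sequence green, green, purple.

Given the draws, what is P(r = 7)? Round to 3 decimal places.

0.115

For each hypothesis, P(data | H) works out to: P(data | r = 2) = (8/10)(7/9)(2/8) = 7/45; P(data | r = 3) = (7/10)(6/9)(3/8) = 7/40; P(data | r = 4) = (6/10)(5/9)(4/8) = 1/6; P(data | r = 5) = (5/10)(4/9)(5/8) = 5/36; P(data | r = 7) = (3/10)(2/9)(7/8) = 7/120; P(data | r = 8) = (2/10)(1/9)(8/8) = 1/45.
The prior-weighted likelihoods are 3/17 · 7/45 = 7/255, 4/17 · 7/40 = 7/170, 1/17 · 1/6 = 1/102, 3/17 · 5/36 = 5/204, 4/17 · 7/120 = 7/510, 2/17 · 1/45 = 2/765; with total 73/612.
Hence P(r = 7 | data) = (7/510) / (73/612) = 42/365.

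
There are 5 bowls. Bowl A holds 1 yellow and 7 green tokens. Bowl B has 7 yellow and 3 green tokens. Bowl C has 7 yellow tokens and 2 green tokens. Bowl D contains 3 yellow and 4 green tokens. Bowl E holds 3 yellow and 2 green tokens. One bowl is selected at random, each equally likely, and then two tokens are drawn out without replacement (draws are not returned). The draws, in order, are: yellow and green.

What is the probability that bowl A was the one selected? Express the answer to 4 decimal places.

0.1098

The likelihood of the observed sequence under each hypothesis: P(data | bowl A) = (1/8)(7/7) = 0.125; P(data | bowl B) = (7/10)(3/9) = 0.23333; P(data | bowl C) = (7/9)(2/8) = 0.19444; P(data | bowl D) = (3/7)(4/6) = 0.28571; P(data | bowl E) = (3/5)(2/4) = 0.3.
Multiplying each by its prior: 1/5 · 0.125 = 0.025, 1/5 · 0.23333 = 0.046667, 1/5 · 0.19444 = 0.038889, 1/5 · 0.28571 = 0.057143, 1/5 · 0.3 = 0.06; summing to 0.2277.
So P(bowl A | data) = (0.025) / (0.2277) = 0.10979.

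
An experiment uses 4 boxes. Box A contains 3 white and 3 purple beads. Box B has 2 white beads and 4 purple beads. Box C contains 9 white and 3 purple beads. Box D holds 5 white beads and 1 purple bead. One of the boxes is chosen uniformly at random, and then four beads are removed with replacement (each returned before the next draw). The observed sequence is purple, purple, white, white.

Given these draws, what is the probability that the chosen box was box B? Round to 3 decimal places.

0.297

Under each hypothesis, the probability of the observed sequence is: P(data | box A) = (3/6)(3/6)(3/6)(3/6) = 0.0625; P(data | box B) = (4/6)(4/6)(2/6)(2/6) = 0.049383; P(data | box C) = (3/12)(3/12)(9/12)(9/12) = 0.035156; P(data | box D) = (1/6)(1/6)(5/6)(5/6) = 0.01929.
Weighting by the prior gives 1/4 · 0.0625 = 0.015625, 1/4 · 0.049383 = 0.012346, 1/4 · 0.035156 = 0.0087891, 1/4 · 0.01929 = 0.0048225; with total 0.041582.
Hence P(box B | data) = (0.012346) / (0.041582) = 0.2969.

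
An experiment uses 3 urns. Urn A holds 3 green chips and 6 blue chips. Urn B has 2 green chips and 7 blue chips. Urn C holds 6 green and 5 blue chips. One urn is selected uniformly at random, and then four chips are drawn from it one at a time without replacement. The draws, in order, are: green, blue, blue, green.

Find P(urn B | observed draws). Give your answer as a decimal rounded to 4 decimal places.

0.1704

For each hypothesis, P(data | H) works out to: P(data | urn A) = (3/9)(6/8)(5/7)(2/6) = 0.059524; P(data | urn B) = (2/9)(7/8)(6/7)(1/6) = 0.027778; P(data | urn C) = (6/11)(5/10)(4/9)(5/8) = 0.075758.
Multiplying each by its prior: 1/3 · 0.059524 = 0.019841, 1/3 · 0.027778 = 0.0092593, 1/3 · 0.075758 = 0.025253; these sum to 0.054353.
By Bayes' rule, P(urn B | data) = (0.0092593) / (0.054353) = 0.17035.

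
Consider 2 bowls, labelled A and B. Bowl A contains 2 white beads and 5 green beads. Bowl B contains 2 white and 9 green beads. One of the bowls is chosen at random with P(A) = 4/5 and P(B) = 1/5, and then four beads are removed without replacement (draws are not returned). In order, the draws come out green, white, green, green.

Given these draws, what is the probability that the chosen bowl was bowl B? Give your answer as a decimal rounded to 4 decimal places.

Under each hypothesis, the probability of the observed sequence is: P(data | bowl A) = (5/7)(2/6)(4/5)(3/4) = 0.14286; P(data | bowl B) = (9/11)(2/10)(8/9)(7/8) = 0.12727.
The prior-weighted likelihoods are 4/5 · 0.14286 = 0.11429, 1/5 · 0.12727 = 0.025455; with total 0.13974.
Therefore the posterior P(bowl B | data) = (0.025455) / (0.13974) = 0.18216.

0.1822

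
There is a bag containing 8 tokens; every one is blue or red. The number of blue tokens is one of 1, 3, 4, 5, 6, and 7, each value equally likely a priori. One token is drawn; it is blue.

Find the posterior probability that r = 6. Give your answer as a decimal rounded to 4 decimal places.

Under each hypothesis, the probability of this draw is: P(data | r = 1) = (1/8) = 1/8; P(data | r = 3) = (3/8) = 3/8; P(data | r = 4) = (4/8) = 1/2; P(data | r = 5) = (5/8) = 5/8; P(data | r = 6) = (6/8) = 3/4; P(data | r = 7) = (7/8) = 7/8.
The prior-weighted likelihoods are 1/6 · 1/8 = 1/48, 1/6 · 3/8 = 1/16, 1/6 · 1/2 = 1/12, 1/6 · 5/8 = 5/48, 1/6 · 3/4 = 1/8, 1/6 · 7/8 = 7/48; with total 13/24.
So P(r = 6 | data) = (1/8) / (13/24) = 3/13.

0.2308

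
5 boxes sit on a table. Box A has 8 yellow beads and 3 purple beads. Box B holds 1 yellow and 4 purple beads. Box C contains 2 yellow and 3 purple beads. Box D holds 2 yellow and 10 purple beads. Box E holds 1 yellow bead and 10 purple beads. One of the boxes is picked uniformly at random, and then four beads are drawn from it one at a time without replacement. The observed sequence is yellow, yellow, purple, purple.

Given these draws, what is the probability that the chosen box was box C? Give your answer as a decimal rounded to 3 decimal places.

0.635

For each hypothesis, P(data | H) works out to: P(data | box A) = (8/11)(7/10)(3/9)(2/8) = 7/165; P(data | box B) = (1/5)(0/4) = 0; P(data | box C) = (2/5)(1/4)(3/3)(2/2) = 1/10; P(data | box D) = (2/12)(1/11)(10/10)(9/9) = 1/66; P(data | box E) = (1/11)(0/10) = 0.
Weighting by the prior gives 1/5 · 7/165 = 7/825, 1/5 · 0 = 0, 1/5 · 1/10 = 1/50, 1/5 · 1/66 = 1/330, 1/5 · 0 = 0; these sum to 26/825.
By Bayes' rule, P(box C | data) = (1/50) / (26/825) = 33/52.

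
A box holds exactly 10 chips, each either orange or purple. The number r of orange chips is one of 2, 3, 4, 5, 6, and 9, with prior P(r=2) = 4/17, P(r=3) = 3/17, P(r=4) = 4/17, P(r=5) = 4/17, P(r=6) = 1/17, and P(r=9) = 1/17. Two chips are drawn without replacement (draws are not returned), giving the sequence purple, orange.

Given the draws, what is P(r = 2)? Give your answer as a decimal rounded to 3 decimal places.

0.180

Compute the likelihood of the observed sequence for each case: P(data | r = 2) = (8/10)(2/9) = 8/45; P(data | r = 3) = (7/10)(3/9) = 7/30; P(data | r = 4) = (6/10)(4/9) = 4/15; P(data | r = 5) = (5/10)(5/9) = 5/18; P(data | r = 6) = (4/10)(6/9) = 4/15; P(data | r = 9) = (1/10)(9/9) = 1/10.
Weighting by the prior gives 4/17 · 8/45 = 32/765, 3/17 · 7/30 = 7/170, 4/17 · 4/15 = 16/255, 4/17 · 5/18 = 10/153, 1/17 · 4/15 = 4/255, 1/17 · 1/10 = 1/170; with total 178/765.
By Bayes' rule, P(r = 2 | data) = (32/765) / (178/765) = 16/89.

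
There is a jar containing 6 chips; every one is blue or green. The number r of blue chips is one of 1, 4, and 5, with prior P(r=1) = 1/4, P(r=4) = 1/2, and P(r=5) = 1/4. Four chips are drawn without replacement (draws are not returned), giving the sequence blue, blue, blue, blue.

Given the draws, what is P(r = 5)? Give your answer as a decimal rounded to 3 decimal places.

0.714

For each hypothesis, P(data | H) works out to: P(data | r = 1) = (1/6)(0/5) = 0; P(data | r = 4) = (4/6)(3/5)(2/4)(1/3) = 1/15; P(data | r = 5) = (5/6)(4/5)(3/4)(2/3) = 1/3.
The prior-weighted likelihoods are 1/4 · 0 = 0, 1/2 · 1/15 = 1/30, 1/4 · 1/3 = 1/12; these sum to 7/60.
Therefore the posterior P(r = 5 | data) = (1/12) / (7/60) = 5/7.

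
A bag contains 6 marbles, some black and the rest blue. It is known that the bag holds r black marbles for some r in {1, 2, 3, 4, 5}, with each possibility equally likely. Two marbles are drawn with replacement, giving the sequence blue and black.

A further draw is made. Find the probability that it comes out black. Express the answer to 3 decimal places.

Under each hypothesis, the probability of the observed sequence is: P(data | r = 1) = (5/6)(1/6) = 5/36; P(data | r = 2) = (4/6)(2/6) = 2/9; P(data | r = 3) = (3/6)(3/6) = 1/4; P(data | r = 4) = (2/6)(4/6) = 2/9; P(data | r = 5) = (1/6)(5/6) = 5/36.
Multiplying each by its prior: 1/5 · 5/36 = 1/36, 1/5 · 2/9 = 2/45, 1/5 · 1/4 = 1/20, 1/5 · 2/9 = 2/45, 1/5 · 5/36 = 1/36; these sum to 7/36.
Dividing through by the total gives posterior P(r = 1 | data) = 1/7, P(r = 2 | data) = 8/35, P(r = 3 | data) = 9/35, P(r = 4 | data) = 8/35, P(r = 5 | data) = 1/7.
The predictive probability is P(black next | data) = (1/6)(1/7) + (1/3)(8/35) + (1/2)(9/35) + (2/3)(8/35) + (5/6)(1/7) = 1/2.

0.500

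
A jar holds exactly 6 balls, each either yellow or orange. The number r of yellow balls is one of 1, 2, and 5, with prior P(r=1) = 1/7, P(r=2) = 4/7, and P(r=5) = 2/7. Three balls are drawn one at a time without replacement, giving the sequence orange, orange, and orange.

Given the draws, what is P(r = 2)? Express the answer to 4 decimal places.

The likelihood of the observed sequence under each hypothesis: P(data | r = 1) = (5/6)(4/5)(3/4) = 1/2; P(data | r = 2) = (4/6)(3/5)(2/4) = 1/5; P(data | r = 5) = (1/6)(0/5) = 0.
The prior-weighted likelihoods are 1/7 · 1/2 = 1/14, 4/7 · 1/5 = 4/35, 2/7 · 0 = 0; these sum to 13/70.
Hence P(r = 2 | data) = (4/35) / (13/70) = 8/13.

0.6154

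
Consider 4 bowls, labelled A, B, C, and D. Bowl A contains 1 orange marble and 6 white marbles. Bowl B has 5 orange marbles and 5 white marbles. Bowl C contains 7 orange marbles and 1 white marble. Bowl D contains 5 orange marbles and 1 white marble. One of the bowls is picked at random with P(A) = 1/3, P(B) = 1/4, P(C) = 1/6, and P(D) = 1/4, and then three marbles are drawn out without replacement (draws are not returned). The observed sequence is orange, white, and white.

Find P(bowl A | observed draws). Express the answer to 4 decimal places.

The likelihood of the observed sequence under each hypothesis: P(data | bowl A) = (1/7)(6/6)(5/5) = 0.14286; P(data | bowl B) = (5/10)(5/9)(4/8) = 0.13889; P(data | bowl C) = (7/8)(1/7)(0/6) = 0; P(data | bowl D) = (5/6)(1/5)(0/4) = 0.
The prior-weighted likelihoods are 1/3 · 0.14286 = 0.047619, 1/4 · 0.13889 = 0.034722, 1/6 · 0 = 0, 1/4 · 0 = 0; with total 0.082341.
By Bayes' rule, P(bowl A | data) = (0.047619) / (0.082341) = 0.57831.

0.5783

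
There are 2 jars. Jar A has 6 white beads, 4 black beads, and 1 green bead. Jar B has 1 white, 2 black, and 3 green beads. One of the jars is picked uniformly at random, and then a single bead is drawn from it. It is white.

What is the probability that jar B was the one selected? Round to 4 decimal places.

Compute the likelihood of this draw for each case: P(data | jar A) = (6/11) = 6/11; P(data | jar B) = (1/6) = 1/6.
Multiplying each by its prior: 1/2 · 6/11 = 3/11, 1/2 · 1/6 = 1/12; with total 47/132.
Hence P(jar B | data) = (1/12) / (47/132) = 11/47.

0.2340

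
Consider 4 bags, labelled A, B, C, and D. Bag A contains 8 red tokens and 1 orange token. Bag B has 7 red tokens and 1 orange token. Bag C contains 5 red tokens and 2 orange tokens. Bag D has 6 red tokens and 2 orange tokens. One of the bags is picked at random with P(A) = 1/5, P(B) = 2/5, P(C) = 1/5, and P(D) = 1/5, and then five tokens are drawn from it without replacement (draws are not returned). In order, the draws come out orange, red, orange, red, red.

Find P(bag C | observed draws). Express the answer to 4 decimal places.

0.5714

The likelihood of the observed sequence under each hypothesis: P(data | bag A) = (1/9)(8/8)(0/7) = 0; P(data | bag B) = (1/8)(7/7)(0/6) = 0; P(data | bag C) = (2/7)(5/6)(1/5)(4/4)(3/3) = 1/21; P(data | bag D) = (2/8)(6/7)(1/6)(5/5)(4/4) = 1/28.
The prior-weighted likelihoods are 1/5 · 0 = 0, 2/5 · 0 = 0, 1/5 · 1/21 = 1/105, 1/5 · 1/28 = 1/140; with total 1/60.
Therefore the posterior P(bag C | data) = (1/105) / (1/60) = 4/7.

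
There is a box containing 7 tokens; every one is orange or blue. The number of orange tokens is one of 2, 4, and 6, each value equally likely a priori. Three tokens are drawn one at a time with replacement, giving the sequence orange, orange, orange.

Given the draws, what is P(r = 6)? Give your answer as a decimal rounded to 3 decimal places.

0.750

For each hypothesis, P(data | H) works out to: P(data | r = 2) = (2/7)(2/7)(2/7) = 0.023324; P(data | r = 4) = (4/7)(4/7)(4/7) = 0.18659; P(data | r = 6) = (6/7)(6/7)(6/7) = 0.62974.
Weighting by the prior gives 1/3 · 0.023324 = 0.0077745, 1/3 · 0.18659 = 0.062196, 1/3 · 0.62974 = 0.20991; these sum to 0.27988.
By Bayes' rule, P(r = 6 | data) = (0.20991) / (0.27988) = 0.75.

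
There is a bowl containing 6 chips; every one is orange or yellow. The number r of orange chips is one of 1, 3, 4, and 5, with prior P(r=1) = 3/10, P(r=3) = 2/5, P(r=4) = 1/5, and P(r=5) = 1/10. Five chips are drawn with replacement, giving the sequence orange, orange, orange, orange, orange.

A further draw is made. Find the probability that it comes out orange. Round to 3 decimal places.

0.725

The likelihood of the observed sequence under each hypothesis: P(data | r = 1) = (1/6)(1/6)(1/6)(1/6)(1/6) = 0.0001286; P(data | r = 3) = (3/6)(3/6)(3/6)(3/6)(3/6) = 0.03125; P(data | r = 4) = (4/6)(4/6)(4/6)(4/6)(4/6) = 0.13169; P(data | r = 5) = (5/6)(5/6)(5/6)(5/6)(5/6) = 0.40188.
Multiplying each by its prior: 3/10 · 0.0001286 = 3.858e-05, 2/5 · 0.03125 = 0.0125, 1/5 · 0.13169 = 0.026337, 1/10 · 0.40188 = 0.040188; these sum to 0.079064.
Normalising, the posterior is P(r = 1 | data) = 0.00048796, P(r = 3 | data) = 0.1581, P(r = 4 | data) = 0.33312, P(r = 5 | data) = 0.5083.
The predictive probability is P(orange next | data) = (1/6)(0.00048796) + (1/2)(0.1581) + (2/3)(0.33312) + (5/6)(0.5083) = 0.72479.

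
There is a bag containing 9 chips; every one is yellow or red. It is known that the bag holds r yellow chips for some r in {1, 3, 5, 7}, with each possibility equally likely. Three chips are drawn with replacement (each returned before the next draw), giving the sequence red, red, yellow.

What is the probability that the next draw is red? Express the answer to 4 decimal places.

0.6095

Compute the likelihood of the observed sequence for each case: P(data | r = 1) = (8/9)(8/9)(1/9) = 64/729; P(data | r = 3) = (6/9)(6/9)(3/9) = 4/27; P(data | r = 5) = (4/9)(4/9)(5/9) = 80/729; P(data | r = 7) = (2/9)(2/9)(7/9) = 28/729.
The prior-weighted likelihoods are 1/4 · 64/729 = 16/729, 1/4 · 4/27 = 1/27, 1/4 · 80/729 = 20/729, 1/4 · 28/729 = 7/729; with total 70/729.
The posterior is then P(r = 1 | data) = 8/35, P(r = 3 | data) = 27/70, P(r = 5 | data) = 2/7, P(r = 7 | data) = 1/10.
The predictive probability is P(red next | data) = (8/9)(8/35) + (2/3)(27/70) + (4/9)(2/7) + (2/9)(1/10) = 64/105.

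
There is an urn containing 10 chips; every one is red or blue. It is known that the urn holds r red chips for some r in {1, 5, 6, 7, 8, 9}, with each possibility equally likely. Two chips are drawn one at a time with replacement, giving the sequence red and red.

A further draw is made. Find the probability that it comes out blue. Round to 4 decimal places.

0.2477

Compute the likelihood of the observed sequence for each case: P(data | r = 1) = (1/10)(1/10) = 1/100; P(data | r = 5) = (5/10)(5/10) = 1/4; P(data | r = 6) = (6/10)(6/10) = 9/25; P(data | r = 7) = (7/10)(7/10) = 49/100; P(data | r = 8) = (8/10)(8/10) = 16/25; P(data | r = 9) = (9/10)(9/10) = 81/100.
Weighting by the prior gives 1/6 · 1/100 = 1/600, 1/6 · 1/4 = 1/24, 1/6 · 9/25 = 3/50, 1/6 · 49/100 = 49/600, 1/6 · 16/25 = 8/75, 1/6 · 81/100 = 27/200; with total 32/75.
Normalising, the posterior is P(r = 1 | data) = 0.0039062, P(r = 5 | data) = 0.097656, P(r = 6 | data) = 0.14062, P(r = 7 | data) = 0.19141, P(r = 8 | data) = 0.25, P(r = 9 | data) = 0.31641.
So P(blue next | data) = Σ P(blue next | H) P(H | data) = (9/10)(0.0039062) + (1/2)(0.097656) + (2/5)(0.14062) + (3/10)(0.19141) + (1/5)(0.25) + (1/10)(0.31641) = 0.24766.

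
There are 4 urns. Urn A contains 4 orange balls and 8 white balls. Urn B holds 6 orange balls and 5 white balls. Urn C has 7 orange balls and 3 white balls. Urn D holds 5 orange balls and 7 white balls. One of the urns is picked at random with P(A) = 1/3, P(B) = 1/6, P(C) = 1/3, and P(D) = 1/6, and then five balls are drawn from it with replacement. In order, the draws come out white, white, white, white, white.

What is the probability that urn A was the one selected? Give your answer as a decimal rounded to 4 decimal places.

The likelihood of the observed sequence under each hypothesis: P(data | urn A) = (8/12)(8/12)(8/12)(8/12)(8/12) = 0.13169; P(data | urn B) = (5/11)(5/11)(5/11)(5/11)(5/11) = 0.019404; P(data | urn C) = (3/10)(3/10)(3/10)(3/10)(3/10) = 0.00243; P(data | urn D) = (7/12)(7/12)(7/12)(7/12)(7/12) = 0.067544.
Multiplying each by its prior: 1/3 · 0.13169 = 0.043896, 1/6 · 0.019404 = 0.003234, 1/3 · 0.00243 = 0.00081, 1/6 · 0.067544 = 0.011257; summing to 0.059197.
Therefore the posterior P(urn A | data) = (0.043896) / (0.059197) = 0.74152.

0.7415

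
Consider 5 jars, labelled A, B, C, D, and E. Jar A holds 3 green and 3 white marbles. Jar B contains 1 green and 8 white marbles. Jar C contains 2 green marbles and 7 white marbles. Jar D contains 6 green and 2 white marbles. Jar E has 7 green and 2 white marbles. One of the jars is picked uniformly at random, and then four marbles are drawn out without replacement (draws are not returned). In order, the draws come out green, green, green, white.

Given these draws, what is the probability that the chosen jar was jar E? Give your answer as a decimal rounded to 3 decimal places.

0.419

The likelihood of the observed sequence under each hypothesis: P(data | jar A) = (3/6)(2/5)(1/4)(3/3) = 0.05; P(data | jar B) = (1/9)(0/8) = 0; P(data | jar C) = (2/9)(1/8)(0/7) = 0; P(data | jar D) = (6/8)(5/7)(4/6)(2/5) = 0.14286; P(data | jar E) = (7/9)(6/8)(5/7)(2/6) = 0.13889.
Multiplying each by its prior: 1/5 · 0.05 = 0.01, 1/5 · 0 = 0, 1/5 · 0 = 0, 1/5 · 0.14286 = 0.028571, 1/5 · 0.13889 = 0.027778; summing to 0.066349.
Therefore the posterior P(jar E | data) = (0.027778) / (0.066349) = 0.41866.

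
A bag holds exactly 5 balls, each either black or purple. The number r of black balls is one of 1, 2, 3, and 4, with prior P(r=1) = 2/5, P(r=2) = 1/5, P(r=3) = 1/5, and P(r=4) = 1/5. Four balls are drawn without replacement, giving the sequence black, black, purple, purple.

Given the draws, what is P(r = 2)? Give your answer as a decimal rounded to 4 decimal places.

0.5000

Under each hypothesis, the probability of the observed sequence is: P(data | r = 1) = (1/5)(0/4) = 0; P(data | r = 2) = (2/5)(1/4)(3/3)(2/2) = 1/10; P(data | r = 3) = (3/5)(2/4)(2/3)(1/2) = 1/10; P(data | r = 4) = (4/5)(3/4)(1/3)(0/2) = 0.
The prior-weighted likelihoods are 2/5 · 0 = 0, 1/5 · 1/10 = 1/50, 1/5 · 1/10 = 1/50, 1/5 · 0 = 0; summing to 1/25.
So P(r = 2 | data) = (1/50) / (1/25) = 1/2.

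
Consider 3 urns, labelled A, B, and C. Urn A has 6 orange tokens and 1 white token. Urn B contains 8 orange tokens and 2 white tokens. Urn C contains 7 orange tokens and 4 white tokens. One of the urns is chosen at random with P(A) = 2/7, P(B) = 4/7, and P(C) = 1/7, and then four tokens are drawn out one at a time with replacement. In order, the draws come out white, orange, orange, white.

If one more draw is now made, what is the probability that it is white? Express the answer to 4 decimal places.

For each hypothesis, P(data | H) works out to: P(data | urn A) = (1/7)(6/7)(6/7)(1/7) = 0.014994; P(data | urn B) = (2/10)(8/10)(8/10)(2/10) = 0.0256; P(data | urn C) = (4/11)(7/11)(7/11)(4/11) = 0.053548.
The prior-weighted likelihoods are 2/7 · 0.014994 = 0.0042839, 4/7 · 0.0256 = 0.014629, 1/7 · 0.053548 = 0.0076498; summing to 0.026562.
The posterior is then P(urn A | data) = 0.16128, P(urn B | data) = 0.55073, P(urn C | data) = 0.28799.
The predictive probability is P(white next | data) = (1/7)(0.16128) + (1/5)(0.55073) + (4/11)(0.28799) = 0.23791.

0.2379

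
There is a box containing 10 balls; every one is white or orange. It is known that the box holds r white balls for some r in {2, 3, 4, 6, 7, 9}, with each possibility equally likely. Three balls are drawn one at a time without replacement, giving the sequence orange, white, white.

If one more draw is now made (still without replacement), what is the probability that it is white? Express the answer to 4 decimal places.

Under each hypothesis, the probability of the observed sequence is: P(data | r = 2) = (8/10)(2/9)(1/8) = 1/45; P(data | r = 3) = (7/10)(3/9)(2/8) = 7/120; P(data | r = 4) = (6/10)(4/9)(3/8) = 1/10; P(data | r = 6) = (4/10)(6/9)(5/8) = 1/6; P(data | r = 7) = (3/10)(7/9)(6/8) = 7/40; P(data | r = 9) = (1/10)(9/9)(8/8) = 1/10.
Multiplying each by its prior: 1/6 · 1/45 = 1/270, 1/6 · 7/120 = 7/720, 1/6 · 1/10 = 1/60, 1/6 · 1/6 = 1/36, 1/6 · 7/40 = 7/240, 1/6 · 1/10 = 1/60; these sum to 14/135.
The posterior is then P(r = 2 | data) = 1/28, P(r = 3 | data) = 3/32, P(r = 4 | data) = 9/56, P(r = 6 | data) = 15/56, P(r = 7 | data) = 9/32, P(r = 9 | data) = 9/56.
Averaging over the posterior, P(white next | data) = (0)(1/28) + (1/7)(3/32) + (2/7)(9/56) + (4/7)(15/56) + (5/7)(9/32) + (1)(9/56) = 225/392.

0.5740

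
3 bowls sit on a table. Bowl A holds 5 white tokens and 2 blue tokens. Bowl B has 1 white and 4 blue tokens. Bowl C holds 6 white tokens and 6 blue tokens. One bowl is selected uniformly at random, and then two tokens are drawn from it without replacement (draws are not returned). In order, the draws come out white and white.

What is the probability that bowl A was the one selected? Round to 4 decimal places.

0.6769

For each hypothesis, P(data | H) works out to: P(data | bowl A) = (5/7)(4/6) = 0.47619; P(data | bowl B) = (1/5)(0/4) = 0; P(data | bowl C) = (6/12)(5/11) = 0.22727.
The prior-weighted likelihoods are 1/3 · 0.47619 = 0.15873, 1/3 · 0 = 0, 1/3 · 0.22727 = 0.075758; these sum to 0.23449.
By Bayes' rule, P(bowl A | data) = (0.15873) / (0.23449) = 0.67692.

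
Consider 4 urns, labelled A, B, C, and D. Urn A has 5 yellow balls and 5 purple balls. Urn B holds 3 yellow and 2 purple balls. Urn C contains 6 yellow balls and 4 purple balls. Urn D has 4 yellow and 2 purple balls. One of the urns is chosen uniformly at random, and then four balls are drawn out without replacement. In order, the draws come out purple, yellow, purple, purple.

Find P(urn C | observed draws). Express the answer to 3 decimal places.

Compute the likelihood of the observed sequence for each case: P(data | urn A) = (5/10)(5/9)(4/8)(3/7) = 0.059524; P(data | urn B) = (2/5)(3/4)(1/3)(0/2) = 0; P(data | urn C) = (4/10)(6/9)(3/8)(2/7) = 0.028571; P(data | urn D) = (2/6)(4/5)(1/4)(0/3) = 0.
Multiplying each by its prior: 1/4 · 0.059524 = 0.014881, 1/4 · 0 = 0, 1/4 · 0.028571 = 0.0071429, 1/4 · 0 = 0; with total 0.022024.
By Bayes' rule, P(urn C | data) = (0.0071429) / (0.022024) = 0.32432.

0.324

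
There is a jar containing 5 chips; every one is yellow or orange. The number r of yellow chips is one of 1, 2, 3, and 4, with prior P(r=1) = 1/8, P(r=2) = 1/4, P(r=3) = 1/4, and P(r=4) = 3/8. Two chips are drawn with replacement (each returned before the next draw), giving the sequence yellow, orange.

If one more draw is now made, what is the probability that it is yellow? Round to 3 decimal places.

0.560

Compute the likelihood of the observed sequence for each case: P(data | r = 1) = (1/5)(4/5) = 4/25; P(data | r = 2) = (2/5)(3/5) = 6/25; P(data | r = 3) = (3/5)(2/5) = 6/25; P(data | r = 4) = (4/5)(1/5) = 4/25.
Weighting by the prior gives 1/8 · 4/25 = 1/50, 1/4 · 6/25 = 3/50, 1/4 · 6/25 = 3/50, 3/8 · 4/25 = 3/50; these sum to 1/5.
The posterior is then P(r = 1 | data) = 1/10, P(r = 2 | data) = 3/10, P(r = 3 | data) = 3/10, P(r = 4 | data) = 3/10.
Averaging over the posterior, P(yellow next | data) = (1/5)(1/10) + (2/5)(3/10) + (3/5)(3/10) + (4/5)(3/10) = 14/25.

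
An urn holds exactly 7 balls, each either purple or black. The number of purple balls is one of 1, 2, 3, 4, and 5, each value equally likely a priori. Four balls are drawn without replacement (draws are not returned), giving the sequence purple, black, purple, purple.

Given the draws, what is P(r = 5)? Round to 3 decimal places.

The likelihood of the observed sequence under each hypothesis: P(data | r = 1) = (1/7)(6/6)(0/5) = 0; P(data | r = 2) = (2/7)(5/6)(1/5)(0/4) = 0; P(data | r = 3) = (3/7)(4/6)(2/5)(1/4) = 1/35; P(data | r = 4) = (4/7)(3/6)(3/5)(2/4) = 3/35; P(data | r = 5) = (5/7)(2/6)(4/5)(3/4) = 1/7.
Multiplying each by its prior: 1/5 · 0 = 0, 1/5 · 0 = 0, 1/5 · 1/35 = 1/175, 1/5 · 3/35 = 3/175, 1/5 · 1/7 = 1/35; with total 9/175.
So P(r = 5 | data) = (1/35) / (9/175) = 5/9.

0.556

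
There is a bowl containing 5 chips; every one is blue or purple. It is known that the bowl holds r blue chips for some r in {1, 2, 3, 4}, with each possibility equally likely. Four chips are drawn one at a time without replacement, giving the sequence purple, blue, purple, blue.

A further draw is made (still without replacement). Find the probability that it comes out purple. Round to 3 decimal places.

0.500

Under each hypothesis, the probability of the observed sequence is: P(data | r = 1) = (4/5)(1/4)(3/3)(0/2) = 0; P(data | r = 2) = (3/5)(2/4)(2/3)(1/2) = 1/10; P(data | r = 3) = (2/5)(3/4)(1/3)(2/2) = 1/10; P(data | r = 4) = (1/5)(4/4)(0/3) = 0.
Weighting by the prior gives 1/4 · 0 = 0, 1/4 · 1/10 = 1/40, 1/4 · 1/10 = 1/40, 1/4 · 0 = 0; these sum to 1/20.
The posterior is then P(r = 1 | data) = 0, P(r = 2 | data) = 1/2, P(r = 3 | data) = 1/2, P(r = 4 | data) = 0.
Averaging over the posterior, P(purple next | data) = (1)(1/2) + (0)(1/2) = 1/2.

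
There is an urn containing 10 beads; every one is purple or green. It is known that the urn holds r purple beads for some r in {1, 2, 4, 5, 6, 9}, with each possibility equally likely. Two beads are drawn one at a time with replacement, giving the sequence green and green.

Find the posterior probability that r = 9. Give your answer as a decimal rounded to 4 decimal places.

0.0045

Compute the likelihood of the observed sequence for each case: P(data | r = 1) = (9/10)(9/10) = 81/100; P(data | r = 2) = (8/10)(8/10) = 16/25; P(data | r = 4) = (6/10)(6/10) = 9/25; P(data | r = 5) = (5/10)(5/10) = 1/4; P(data | r = 6) = (4/10)(4/10) = 4/25; P(data | r = 9) = (1/10)(1/10) = 1/100.
Weighting by the prior gives 1/6 · 81/100 = 27/200, 1/6 · 16/25 = 8/75, 1/6 · 9/25 = 3/50, 1/6 · 1/4 = 1/24, 1/6 · 4/25 = 2/75, 1/6 · 1/100 = 1/600; these sum to 223/600.
So P(r = 9 | data) = (1/600) / (223/600) = 1/223.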